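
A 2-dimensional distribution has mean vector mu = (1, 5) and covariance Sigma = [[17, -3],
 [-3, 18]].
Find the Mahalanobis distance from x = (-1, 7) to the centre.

Step 1 — centre the observation: (x - mu) = (-2, 2).

Step 2 — invert Sigma. det(Sigma) = 17·18 - (-3)² = 297.
  Sigma^{-1} = (1/det) · [[d, -b], [-b, a]] = [[0.0606, 0.0101],
 [0.0101, 0.0572]].

Step 3 — form the quadratic (x - mu)^T · Sigma^{-1} · (x - mu):
  Sigma^{-1} · (x - mu) = (-0.101, 0.0943).
  (x - mu)^T · [Sigma^{-1} · (x - mu)] = (-2)·(-0.101) + (2)·(0.0943) = 0.3906.

Step 4 — take square root: d = √(0.3906) ≈ 0.625.

d(x, mu) = √(0.3906) ≈ 0.625


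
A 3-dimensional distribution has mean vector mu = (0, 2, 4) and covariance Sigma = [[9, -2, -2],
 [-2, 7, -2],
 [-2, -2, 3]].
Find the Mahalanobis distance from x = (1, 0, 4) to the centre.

Step 1 — centre the observation: (x - mu) = (1, -2, 0).

Step 2 — invert Sigma (cofactor / det for 3×3, or solve directly):
  Sigma^{-1} = [[0.1753, 0.1031, 0.1856],
 [0.1031, 0.2371, 0.2268],
 [0.1856, 0.2268, 0.6082]].

Step 3 — form the quadratic (x - mu)^T · Sigma^{-1} · (x - mu):
  Sigma^{-1} · (x - mu) = (-0.0309, -0.3711, -0.268).
  (x - mu)^T · [Sigma^{-1} · (x - mu)] = (1)·(-0.0309) + (-2)·(-0.3711) + (0)·(-0.268) = 0.7113.

Step 4 — take square root: d = √(0.7113) ≈ 0.8434.

d(x, mu) = √(0.7113) ≈ 0.8434


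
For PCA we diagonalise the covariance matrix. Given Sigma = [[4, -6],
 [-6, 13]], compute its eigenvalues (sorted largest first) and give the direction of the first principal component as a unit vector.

Step 1 — characteristic polynomial of 2×2 Sigma:
  det(Sigma - λI) = λ² - trace · λ + det = 0.
  trace = 4 + 13 = 17, det = 4·13 - (-6)² = 16.
Step 2 — discriminant:
  Δ = trace² - 4·det = 289 - 64 = 225.
Step 3 — eigenvalues:
  λ = (trace ± √Δ)/2 = (17 ± 15)/2,
  λ_1 = 16,  λ_2 = 1.

Step 4 — unit eigenvector for λ_1: solve (Sigma - λ_1 I)v = 0. First row:
  (4 - 16)·v_x + (-6)·v_y = 0, i.e. (-12)·v_x + (-6)·v_y = 0,
  so v ∝ (b, λ_1 - a) = (-6, 12); multiply by -1 so the first entry is positive: u = (6, -12).
  ||u|| = √((6)² + (-12)²) = √(180) ≈ 13.4164,
  v_1 = u/||u|| ≈ (0.4472, -0.8944) (||v_1|| = 1).

λ_1 = 16,  λ_2 = 1;  v_1 ≈ (0.4472, -0.8944)


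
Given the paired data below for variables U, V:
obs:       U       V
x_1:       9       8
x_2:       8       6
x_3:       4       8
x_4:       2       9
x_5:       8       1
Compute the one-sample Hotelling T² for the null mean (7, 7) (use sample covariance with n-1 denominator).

Step 1 — sample mean vector:
  mean(U) = (9 + 8 + 4 + 2 + 8) / 5 = 31/5 = 6.2
  mean(V) = (8 + 6 + 8 + 9 + 1) / 5 = 32/5 = 6.4
  x̄ = (6.2, 6.4),  deviation x̄ - mu_0 = (6.2, 6.4) - (7, 7) = (-0.8, -0.6).

Step 2 — sample covariance matrix, S[i,j] = (1/(n-1)) · Σ_k (x_{k,i} - mean_i) · (x_{k,j} - mean_j), divisor n-1 = 4:
  S[U,U] = ((2.8)·(2.8) + (1.8)·(1.8) + (-2.2)·(-2.2) + (-4.2)·(-4.2) + (1.8)·(1.8)) / 4 = 36.8/4 = 9.2
  S[U,V] = ((2.8)·(1.6) + (1.8)·(-0.4) + (-2.2)·(1.6) + (-4.2)·(2.6) + (1.8)·(-5.4)) / 4 = -20.4/4 = -5.1
  S[V,V] = ((1.6)·(1.6) + (-0.4)·(-0.4) + (1.6)·(1.6) + (2.6)·(2.6) + (-5.4)·(-5.4)) / 4 = 41.2/4 = 10.3
  S = [[9.2, -5.1],
 [-5.1, 10.3]].

Step 3 — invert S. det(S) = 9.2·10.3 - (-5.1)² = 68.75.
  S^{-1} = (1/det) · [[d, -b], [-b, a]] = [[0.1498, 0.0742],
 [0.0742, 0.1338]].

Step 4 — quadratic form (x̄ - mu_0)^T · S^{-1} · (x̄ - mu_0):
  S^{-1} · (x̄ - mu_0) = (-0.1644, -0.1396),
  (x̄ - mu_0)^T · [...] = (-0.8)·(-0.1644) + (-0.6)·(-0.1396) = 0.2153.

Step 5 — scale by n: T² = 5 · 0.2153 = 1.0764.

T² ≈ 1.0764


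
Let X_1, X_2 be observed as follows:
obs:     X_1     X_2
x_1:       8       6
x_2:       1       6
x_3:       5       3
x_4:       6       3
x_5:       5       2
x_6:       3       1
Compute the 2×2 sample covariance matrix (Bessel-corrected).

Step 1 — column means:
  mean(X_1) = (8 + 1 + 5 + 6 + 5 + 3) / 6 = 28/6 = 4.6667
  mean(X_2) = (6 + 6 + 3 + 3 + 2 + 1) / 6 = 21/6 = 3.5

Step 2 — sample covariance S[i,j] = (1/(n-1)) · Σ_k (x_{k,i} - mean_i) · (x_{k,j} - mean_j), with n-1 = 5.
  S[X_1,X_1] = ((3.3333)·(3.3333) + (-3.6667)·(-3.6667) + (0.3333)·(0.3333) + (1.3333)·(1.3333) + (0.3333)·(0.3333) + (-1.6667)·(-1.6667)) / 5 = 29.3333/5 = 5.8667
  S[X_1,X_2] = ((3.3333)·(2.5) + (-3.6667)·(2.5) + (0.3333)·(-0.5) + (1.3333)·(-0.5) + (0.3333)·(-1.5) + (-1.6667)·(-2.5)) / 5 = 2/5 = 0.4
  S[X_2,X_2] = ((2.5)·(2.5) + (2.5)·(2.5) + (-0.5)·(-0.5) + (-0.5)·(-0.5) + (-1.5)·(-1.5) + (-2.5)·(-2.5)) / 5 = 21.5/5 = 4.3

S is symmetric (S[j,i] = S[i,j]). Assembling:

S = [[5.8667, 0.4],
 [0.4, 4.3]]


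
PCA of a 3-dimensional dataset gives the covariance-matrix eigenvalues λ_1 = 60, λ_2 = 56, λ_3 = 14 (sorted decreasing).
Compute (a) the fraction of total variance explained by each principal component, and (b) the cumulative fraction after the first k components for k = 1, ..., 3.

Step 1 — total variance = trace(Sigma) = Σ λ_i = 60 + 56 + 14 = 130.

Step 2 — fraction explained by component i = λ_i / Σ λ:
  PC1: 60/130 = 0.4615
  PC2: 56/130 = 0.4308
  PC3: 14/130 = 0.1077

Step 3 — cumulative fraction after k components = (λ_1 + ... + λ_k) / Σ λ:
  k = 1: 60/130 = 0.4615
  k = 2: (60 + 56)/130 = 116/130 = 0.8923
  k = 3: (60 + 56 + 14)/130 = 130/130 = 1

Summary (fraction, with percent):

explained: PC1 0.4615 (46.15%), PC2 0.4308 (43.08%), PC3 0.1077 (10.77%);  cumulative: 0.4615, 0.8923, 1


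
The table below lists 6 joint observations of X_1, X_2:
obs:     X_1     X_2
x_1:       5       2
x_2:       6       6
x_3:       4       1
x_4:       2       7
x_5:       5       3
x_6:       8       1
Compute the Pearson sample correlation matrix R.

Step 1 — column means:
  mean(X_1) = (5 + 6 + 4 + 2 + 5 + 8) / 6 = 30/6 = 5
  mean(X_2) = (2 + 6 + 1 + 7 + 3 + 1) / 6 = 20/6 = 3.3333

Step 2 — sample variances and covariances s[i,j] = (1/(n-1)) · Σ_k (x_{k,i} - mean_i) · (x_{k,j} - mean_j), with n-1 = 5:
  s[X_1,X_1] = ((0)·(0) + (1)·(1) + (-1)·(-1) + (-3)·(-3) + (0)·(0) + (3)·(3)) / 5 = 20/5 = 4
  s[X_1,X_2] = ((0)·(-1.3333) + (1)·(2.6667) + (-1)·(-2.3333) + (-3)·(3.6667) + (0)·(-0.3333) + (3)·(-2.3333)) / 5 = -13/5 = -2.6
  s[X_2,X_2] = ((-1.3333)·(-1.3333) + (2.6667)·(2.6667) + (-2.3333)·(-2.3333) + (3.6667)·(3.6667) + (-0.3333)·(-0.3333) + (-2.3333)·(-2.3333)) / 5 = 33.3333/5 = 6.6667
  Sample standard deviations s_i = √(s[i,i]):
  s(X_1) = √(4) = 2
  s(X_2) = √(6.6667) = 2.582

Step 3 — r_{ij} = s_{ij} / (s_i · s_j):
  r[X_1,X_1] = 1 (diagonal).
  r[X_1,X_2] = -2.6 / (2 · 2.582) = -2.6 / 5.164 = -0.5035
  r[X_2,X_2] = 1 (diagonal).

R is symmetric with unit diagonal. Assembling:

R = [[1, -0.5035],
 [-0.5035, 1]]


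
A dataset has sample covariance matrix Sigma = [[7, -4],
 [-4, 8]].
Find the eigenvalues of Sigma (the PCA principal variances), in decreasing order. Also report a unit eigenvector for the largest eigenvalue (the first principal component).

Step 1 — characteristic polynomial of 2×2 Sigma:
  det(Sigma - λI) = λ² - trace · λ + det = 0.
  trace = 7 + 8 = 15, det = 7·8 - (-4)² = 40.
Step 2 — discriminant:
  Δ = trace² - 4·det = 225 - 160 = 65.
Step 3 — eigenvalues:
  λ = (trace ± √Δ)/2 = (15 ± 8.0623)/2,
  λ_1 = 11.5311,  λ_2 = 3.4689.

Step 4 — unit eigenvector for λ_1: solve (Sigma - λ_1 I)v = 0. First row:
  (7 - 11.5311)·v_x + (-4)·v_y = 0, i.e. (-4.5311)·v_x + (-4)·v_y = 0,
  so v ∝ (b, λ_1 - a) = (-4, 4.5311); multiply by -1 so the first entry is positive: u = (4, -4.5311).
  ||u|| = √((4)² + (-4.5311)²) = √(36.5311) ≈ 6.0441,
  v_1 = u/||u|| ≈ (0.6618, -0.7497) (||v_1|| = 1).

λ_1 = 11.5311,  λ_2 = 3.4689;  v_1 ≈ (0.6618, -0.7497)


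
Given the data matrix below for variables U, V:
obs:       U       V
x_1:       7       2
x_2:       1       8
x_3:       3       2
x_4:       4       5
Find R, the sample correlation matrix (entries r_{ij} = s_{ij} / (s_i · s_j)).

Step 1 — column means:
  mean(U) = (7 + 1 + 3 + 4) / 4 = 15/4 = 3.75
  mean(V) = (2 + 8 + 2 + 5) / 4 = 17/4 = 4.25

Step 2 — sample variances and covariances s[i,j] = (1/(n-1)) · Σ_k (x_{k,i} - mean_i) · (x_{k,j} - mean_j), with n-1 = 3:
  s[U,U] = ((3.25)·(3.25) + (-2.75)·(-2.75) + (-0.75)·(-0.75) + (0.25)·(0.25)) / 3 = 18.75/3 = 6.25
  s[U,V] = ((3.25)·(-2.25) + (-2.75)·(3.75) + (-0.75)·(-2.25) + (0.25)·(0.75)) / 3 = -15.75/3 = -5.25
  s[V,V] = ((-2.25)·(-2.25) + (3.75)·(3.75) + (-2.25)·(-2.25) + (0.75)·(0.75)) / 3 = 24.75/3 = 8.25
  Sample standard deviations s_i = √(s[i,i]):
  s(U) = √(6.25) = 2.5
  s(V) = √(8.25) = 2.8723

Step 3 — r_{ij} = s_{ij} / (s_i · s_j):
  r[U,U] = 1 (diagonal).
  r[U,V] = -5.25 / (2.5 · 2.8723) = -5.25 / 7.1807 = -0.7311
  r[V,V] = 1 (diagonal).

R is symmetric with unit diagonal. Assembling:

R = [[1, -0.7311],
 [-0.7311, 1]]


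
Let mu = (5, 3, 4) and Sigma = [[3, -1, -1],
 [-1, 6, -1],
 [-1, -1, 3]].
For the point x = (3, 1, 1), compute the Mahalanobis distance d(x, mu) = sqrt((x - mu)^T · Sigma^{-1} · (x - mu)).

Step 1 — centre the observation: (x - mu) = (-2, -2, -3).

Step 2 — invert Sigma (cofactor / det for 3×3, or solve directly):
  Sigma^{-1} = [[0.425, 0.1, 0.175],
 [0.1, 0.2, 0.1],
 [0.175, 0.1, 0.425]].

Step 3 — form the quadratic (x - mu)^T · Sigma^{-1} · (x - mu):
  Sigma^{-1} · (x - mu) = (-1.575, -0.9, -1.825).
  (x - mu)^T · [Sigma^{-1} · (x - mu)] = (-2)·(-1.575) + (-2)·(-0.9) + (-3)·(-1.825) = 10.425.

Step 4 — take square root: d = √(10.425) ≈ 3.2288.

d(x, mu) = √(10.425) ≈ 3.2288


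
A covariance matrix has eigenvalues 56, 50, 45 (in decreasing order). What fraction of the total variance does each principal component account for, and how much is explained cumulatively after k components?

Step 1 — total variance = trace(Sigma) = Σ λ_i = 56 + 50 + 45 = 151.

Step 2 — fraction explained by component i = λ_i / Σ λ:
  PC1: 56/151 = 0.3709
  PC2: 50/151 = 0.3311
  PC3: 45/151 = 0.298

Step 3 — cumulative fraction after k components = (λ_1 + ... + λ_k) / Σ λ:
  k = 1: 56/151 = 0.3709
  k = 2: (56 + 50)/151 = 106/151 = 0.702
  k = 3: (56 + 50 + 45)/151 = 151/151 = 1

Summary (fraction, with percent):

explained: PC1 0.3709 (37.09%), PC2 0.3311 (33.11%), PC3 0.298 (29.8%);  cumulative: 0.3709, 0.702, 1


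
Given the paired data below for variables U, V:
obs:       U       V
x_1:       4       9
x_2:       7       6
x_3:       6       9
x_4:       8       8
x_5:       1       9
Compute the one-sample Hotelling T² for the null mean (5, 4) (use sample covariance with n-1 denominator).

Step 1 — sample mean vector:
  mean(U) = (4 + 7 + 6 + 8 + 1) / 5 = 26/5 = 5.2
  mean(V) = (9 + 6 + 9 + 8 + 9) / 5 = 41/5 = 8.2
  x̄ = (5.2, 8.2),  deviation x̄ - mu_0 = (5.2, 8.2) - (5, 4) = (0.2, 4.2).

Step 2 — sample covariance matrix, S[i,j] = (1/(n-1)) · Σ_k (x_{k,i} - mean_i) · (x_{k,j} - mean_j), divisor n-1 = 4:
  S[U,U] = ((-1.2)·(-1.2) + (1.8)·(1.8) + (0.8)·(0.8) + (2.8)·(2.8) + (-4.2)·(-4.2)) / 4 = 30.8/4 = 7.7
  S[U,V] = ((-1.2)·(0.8) + (1.8)·(-2.2) + (0.8)·(0.8) + (2.8)·(-0.2) + (-4.2)·(0.8)) / 4 = -8.2/4 = -2.05
  S[V,V] = ((0.8)·(0.8) + (-2.2)·(-2.2) + (0.8)·(0.8) + (-0.2)·(-0.2) + (0.8)·(0.8)) / 4 = 6.8/4 = 1.7
  S = [[7.7, -2.05],
 [-2.05, 1.7]].

Step 3 — invert S. det(S) = 7.7·1.7 - (-2.05)² = 8.8875.
  S^{-1} = (1/det) · [[d, -b], [-b, a]] = [[0.1913, 0.2307],
 [0.2307, 0.8664]].

Step 4 — quadratic form (x̄ - mu_0)^T · S^{-1} · (x̄ - mu_0):
  S^{-1} · (x̄ - mu_0) = (1.007, 3.685),
  (x̄ - mu_0)^T · [...] = (0.2)·(1.007) + (4.2)·(3.685) = 15.6782.

Step 5 — scale by n: T² = 5 · 15.6782 = 78.391.

T² ≈ 78.391


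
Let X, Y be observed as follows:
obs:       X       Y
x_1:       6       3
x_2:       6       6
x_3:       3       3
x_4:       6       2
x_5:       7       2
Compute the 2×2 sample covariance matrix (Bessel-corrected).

Step 1 — column means:
  mean(X) = (6 + 6 + 3 + 6 + 7) / 5 = 28/5 = 5.6
  mean(Y) = (3 + 6 + 3 + 2 + 2) / 5 = 16/5 = 3.2

Step 2 — sample covariance S[i,j] = (1/(n-1)) · Σ_k (x_{k,i} - mean_i) · (x_{k,j} - mean_j), with n-1 = 4.
  S[X,X] = ((0.4)·(0.4) + (0.4)·(0.4) + (-2.6)·(-2.6) + (0.4)·(0.4) + (1.4)·(1.4)) / 4 = 9.2/4 = 2.3
  S[X,Y] = ((0.4)·(-0.2) + (0.4)·(2.8) + (-2.6)·(-0.2) + (0.4)·(-1.2) + (1.4)·(-1.2)) / 4 = -0.6/4 = -0.15
  S[Y,Y] = ((-0.2)·(-0.2) + (2.8)·(2.8) + (-0.2)·(-0.2) + (-1.2)·(-1.2) + (-1.2)·(-1.2)) / 4 = 10.8/4 = 2.7

S is symmetric (S[j,i] = S[i,j]). Assembling:

S = [[2.3, -0.15],
 [-0.15, 2.7]]


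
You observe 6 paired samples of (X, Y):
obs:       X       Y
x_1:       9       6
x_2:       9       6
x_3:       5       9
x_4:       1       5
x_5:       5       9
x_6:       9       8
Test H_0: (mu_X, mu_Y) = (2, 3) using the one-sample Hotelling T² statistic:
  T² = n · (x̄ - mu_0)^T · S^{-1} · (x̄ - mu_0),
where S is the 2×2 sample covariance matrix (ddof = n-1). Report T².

Step 1 — sample mean vector:
  mean(X) = (9 + 9 + 5 + 1 + 5 + 9) / 6 = 38/6 = 6.3333
  mean(Y) = (6 + 6 + 9 + 5 + 9 + 8) / 6 = 43/6 = 7.1667
  x̄ = (6.3333, 7.1667),  deviation x̄ - mu_0 = (6.3333, 7.1667) - (2, 3) = (4.3333, 4.1667).

Step 2 — sample covariance matrix, S[i,j] = (1/(n-1)) · Σ_k (x_{k,i} - mean_i) · (x_{k,j} - mean_j), divisor n-1 = 5:
  S[X,X] = ((2.6667)·(2.6667) + (2.6667)·(2.6667) + (-1.3333)·(-1.3333) + (-5.3333)·(-5.3333) + (-1.3333)·(-1.3333) + (2.6667)·(2.6667)) / 5 = 53.3333/5 = 10.6667
  S[X,Y] = ((2.6667)·(-1.1667) + (2.6667)·(-1.1667) + (-1.3333)·(1.8333) + (-5.3333)·(-2.1667) + (-1.3333)·(1.8333) + (2.6667)·(0.8333)) / 5 = 2.6667/5 = 0.5333
  S[Y,Y] = ((-1.1667)·(-1.1667) + (-1.1667)·(-1.1667) + (1.8333)·(1.8333) + (-2.1667)·(-2.1667) + (1.8333)·(1.8333) + (0.8333)·(0.8333)) / 5 = 14.8333/5 = 2.9667
  S = [[10.6667, 0.5333],
 [0.5333, 2.9667]].

Step 3 — invert S. det(S) = 10.6667·2.9667 - (0.5333)² = 31.36.
  S^{-1} = (1/det) · [[d, -b], [-b, a]] = [[0.0946, -0.017],
 [-0.017, 0.3401]].

Step 4 — quadratic form (x̄ - mu_0)^T · S^{-1} · (x̄ - mu_0):
  S^{-1} · (x̄ - mu_0) = (0.3391, 1.3435),
  (x̄ - mu_0)^T · [...] = (4.3333)·(0.3391) + (4.1667)·(1.3435) = 7.0674.

Step 5 — scale by n: T² = 6 · 7.0674 = 42.4043.

T² ≈ 42.4043


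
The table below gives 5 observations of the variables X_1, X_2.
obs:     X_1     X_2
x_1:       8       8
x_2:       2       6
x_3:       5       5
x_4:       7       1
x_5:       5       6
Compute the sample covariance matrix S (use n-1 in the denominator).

Step 1 — column means:
  mean(X_1) = (8 + 2 + 5 + 7 + 5) / 5 = 27/5 = 5.4
  mean(X_2) = (8 + 6 + 5 + 1 + 6) / 5 = 26/5 = 5.2

Step 2 — sample covariance S[i,j] = (1/(n-1)) · Σ_k (x_{k,i} - mean_i) · (x_{k,j} - mean_j), with n-1 = 4.
  S[X_1,X_1] = ((2.6)·(2.6) + (-3.4)·(-3.4) + (-0.4)·(-0.4) + (1.6)·(1.6) + (-0.4)·(-0.4)) / 4 = 21.2/4 = 5.3
  S[X_1,X_2] = ((2.6)·(2.8) + (-3.4)·(0.8) + (-0.4)·(-0.2) + (1.6)·(-4.2) + (-0.4)·(0.8)) / 4 = -2.4/4 = -0.6
  S[X_2,X_2] = ((2.8)·(2.8) + (0.8)·(0.8) + (-0.2)·(-0.2) + (-4.2)·(-4.2) + (0.8)·(0.8)) / 4 = 26.8/4 = 6.7

S is symmetric (S[j,i] = S[i,j]). Assembling:

S = [[5.3, -0.6],
 [-0.6, 6.7]]


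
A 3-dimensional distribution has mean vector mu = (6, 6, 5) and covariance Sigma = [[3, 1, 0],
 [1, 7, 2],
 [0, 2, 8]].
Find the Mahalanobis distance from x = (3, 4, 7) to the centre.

Step 1 — centre the observation: (x - mu) = (-3, -2, 2).

Step 2 — invert Sigma (cofactor / det for 3×3, or solve directly):
  Sigma^{-1} = [[0.3514, -0.0541, 0.0135],
 [-0.0541, 0.1622, -0.0405],
 [0.0135, -0.0405, 0.1351]].

Step 3 — form the quadratic (x - mu)^T · Sigma^{-1} · (x - mu):
  Sigma^{-1} · (x - mu) = (-0.9189, -0.2432, 0.3108).
  (x - mu)^T · [Sigma^{-1} · (x - mu)] = (-3)·(-0.9189) + (-2)·(-0.2432) + (2)·(0.3108) = 3.8649.

Step 4 — take square root: d = √(3.8649) ≈ 1.9659.

d(x, mu) = √(3.8649) ≈ 1.9659


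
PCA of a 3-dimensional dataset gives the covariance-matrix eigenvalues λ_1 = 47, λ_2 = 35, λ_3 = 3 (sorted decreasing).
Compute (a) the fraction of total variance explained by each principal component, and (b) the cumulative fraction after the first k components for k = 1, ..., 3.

Step 1 — total variance = trace(Sigma) = Σ λ_i = 47 + 35 + 3 = 85.

Step 2 — fraction explained by component i = λ_i / Σ λ:
  PC1: 47/85 = 0.5529
  PC2: 35/85 = 0.4118
  PC3: 3/85 = 0.0353

Step 3 — cumulative fraction after k components = (λ_1 + ... + λ_k) / Σ λ:
  k = 1: 47/85 = 0.5529
  k = 2: (47 + 35)/85 = 82/85 = 0.9647
  k = 3: (47 + 35 + 3)/85 = 85/85 = 1

Summary (fraction, with percent):

explained: PC1 0.5529 (55.29%), PC2 0.4118 (41.18%), PC3 0.0353 (3.53%);  cumulative: 0.5529, 0.9647, 1


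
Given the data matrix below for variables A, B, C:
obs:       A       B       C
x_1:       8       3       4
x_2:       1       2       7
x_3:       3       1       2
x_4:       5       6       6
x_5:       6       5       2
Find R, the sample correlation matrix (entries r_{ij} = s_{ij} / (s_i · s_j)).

Step 1 — column means:
  mean(A) = (8 + 1 + 3 + 5 + 6) / 5 = 23/5 = 4.6
  mean(B) = (3 + 2 + 1 + 6 + 5) / 5 = 17/5 = 3.4
  mean(C) = (4 + 7 + 2 + 6 + 2) / 5 = 21/5 = 4.2

Step 2 — sample variances and covariances s[i,j] = (1/(n-1)) · Σ_k (x_{k,i} - mean_i) · (x_{k,j} - mean_j), with n-1 = 4:
  s[A,A] = ((3.4)·(3.4) + (-3.6)·(-3.6) + (-1.6)·(-1.6) + (0.4)·(0.4) + (1.4)·(1.4)) / 4 = 29.2/4 = 7.3
  s[A,B] = ((3.4)·(-0.4) + (-3.6)·(-1.4) + (-1.6)·(-2.4) + (0.4)·(2.6) + (1.4)·(1.6)) / 4 = 10.8/4 = 2.7
  s[A,C] = ((3.4)·(-0.2) + (-3.6)·(2.8) + (-1.6)·(-2.2) + (0.4)·(1.8) + (1.4)·(-2.2)) / 4 = -9.6/4 = -2.4
  s[B,B] = ((-0.4)·(-0.4) + (-1.4)·(-1.4) + (-2.4)·(-2.4) + (2.6)·(2.6) + (1.6)·(1.6)) / 4 = 17.2/4 = 4.3
  s[B,C] = ((-0.4)·(-0.2) + (-1.4)·(2.8) + (-2.4)·(-2.2) + (2.6)·(1.8) + (1.6)·(-2.2)) / 4 = 2.6/4 = 0.65
  s[C,C] = ((-0.2)·(-0.2) + (2.8)·(2.8) + (-2.2)·(-2.2) + (1.8)·(1.8) + (-2.2)·(-2.2)) / 4 = 20.8/4 = 5.2
  Sample standard deviations s_i = √(s[i,i]):
  s(A) = √(7.3) = 2.7019
  s(B) = √(4.3) = 2.0736
  s(C) = √(5.2) = 2.2804

Step 3 — r_{ij} = s_{ij} / (s_i · s_j):
  r[A,A] = 1 (diagonal).
  r[A,B] = 2.7 / (2.7019 · 2.0736) = 2.7 / 5.6027 = 0.4819
  r[A,C] = -2.4 / (2.7019 · 2.2804) = -2.4 / 6.1612 = -0.3895
  r[B,B] = 1 (diagonal).
  r[B,C] = 0.65 / (2.0736 · 2.2804) = 0.65 / 4.7286 = 0.1375
  r[C,C] = 1 (diagonal).

R is symmetric with unit diagonal. Assembling:

R = [[1, 0.4819, -0.3895],
 [0.4819, 1, 0.1375],
 [-0.3895, 0.1375, 1]]


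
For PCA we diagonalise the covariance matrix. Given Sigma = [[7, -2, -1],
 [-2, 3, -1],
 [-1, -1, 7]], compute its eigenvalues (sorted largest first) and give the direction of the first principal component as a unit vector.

Step 1 — characteristic polynomial p(λ) = det(λI - Sigma) = λ³ - tr·λ² + c_1·λ - det, where tr = trace, c_1 = sum of the principal 2×2 minors, det = det(Sigma):
  tr = 7 + 3 + 7 = 17,
  c_1 = (7·3 - (-2)²) + (7·7 - (-1)²) + (3·7 - (-1)²) = 17 + 48 + 20 = 85,
  det = 7·(3·7 - (-1)²) - (-2)·((-2)·7 - (-1)·(-1)) + (-1)·((-2)·(-1) - 3·(-1)) = 7·(20) - (-2)·(-15) + (-1)·(5) = 105.
  So p(λ) = λ³ - 17λ² + 85λ - 105.
Step 2 — look for an integer root (rational root theorem: any rational root is an integer divisor of 105). Testing λ = 7:
  p(7) = 343 - 833 + 595 - 105 = 0  ✓
  Dividing out (λ - 7): p(λ) = (λ - 7)(λ² - 10λ + 15).
Step 3 — remaining eigenvalues from the quadratic λ² - 10λ + 15 = 0:
  Δ = 10² - 4·15 = 100 - 60 = 40,  λ = (10 ± √40)/2 = (10 ± 6.3246)/2 ≈ 8.1623 or 1.8377.
  Sorted: λ_1 = 8.1623,  λ_2 = 7,  λ_3 = 1.8377  (check: sum = 17 = tr ✓).

Step 4 — unit eigenvector for λ_1 ≈ 8.1623: v spans the null space of (Sigma - λ_1 I), whose rows are
  r_1 = (-1.1623, -2, -1),  r_2 = (-2, -5.1623, -1),  r_3 = (-1, -1, -1.1623).
  v is orthogonal to every row, so take v ∝ r_1 × r_2 = ((-2)·(-1) - (-1)·(-5.1623), (-1)·(-2) - (-1.1623)·(-1), (-1.1623)·(-5.1623) - (-2)·(-2)) ≈ (-3.1623, 0.8377, 2).
  Rescale (multiply by -1 so the first nonzero entry is positive): u = (3.1623, -0.8377, -2).
  ||u|| = √((3.1623)² + (-0.8377)² + (-2)²) = √(14.7018) ≈ 3.8343,  v_1 = u/||u|| ≈ (0.8247, -0.2185, -0.5216) (||v_1|| = 1).

λ_1 = 8.1623,  λ_2 = 7,  λ_3 = 1.8377;  v_1 ≈ (0.8247, -0.2185, -0.5216)


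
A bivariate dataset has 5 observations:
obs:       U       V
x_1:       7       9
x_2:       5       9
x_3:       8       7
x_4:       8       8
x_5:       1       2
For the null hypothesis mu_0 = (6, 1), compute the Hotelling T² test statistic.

Step 1 — sample mean vector:
  mean(U) = (7 + 5 + 8 + 8 + 1) / 5 = 29/5 = 5.8
  mean(V) = (9 + 9 + 7 + 8 + 2) / 5 = 35/5 = 7
  x̄ = (5.8, 7),  deviation x̄ - mu_0 = (5.8, 7) - (6, 1) = (-0.2, 6).

Step 2 — sample covariance matrix, S[i,j] = (1/(n-1)) · Σ_k (x_{k,i} - mean_i) · (x_{k,j} - mean_j), divisor n-1 = 4:
  S[U,U] = ((1.2)·(1.2) + (-0.8)·(-0.8) + (2.2)·(2.2) + (2.2)·(2.2) + (-4.8)·(-4.8)) / 4 = 34.8/4 = 8.7
  S[U,V] = ((1.2)·(2) + (-0.8)·(2) + (2.2)·(0) + (2.2)·(1) + (-4.8)·(-5)) / 4 = 27/4 = 6.75
  S[V,V] = ((2)·(2) + (2)·(2) + (0)·(0) + (1)·(1) + (-5)·(-5)) / 4 = 34/4 = 8.5
  S = [[8.7, 6.75],
 [6.75, 8.5]].

Step 3 — invert S. det(S) = 8.7·8.5 - (6.75)² = 28.3875.
  S^{-1} = (1/det) · [[d, -b], [-b, a]] = [[0.2994, -0.2378],
 [-0.2378, 0.3065]].

Step 4 — quadratic form (x̄ - mu_0)^T · S^{-1} · (x̄ - mu_0):
  S^{-1} · (x̄ - mu_0) = (-1.4866, 1.8864),
  (x̄ - mu_0)^T · [...] = (-0.2)·(-1.4866) + (6)·(1.8864) = 11.6157.

Step 5 — scale by n: T² = 5 · 11.6157 = 58.0784.

T² ≈ 58.0784


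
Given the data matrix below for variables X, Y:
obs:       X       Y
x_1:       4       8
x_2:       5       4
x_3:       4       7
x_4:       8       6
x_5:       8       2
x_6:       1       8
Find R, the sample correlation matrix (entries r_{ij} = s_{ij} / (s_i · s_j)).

Step 1 — column means:
  mean(X) = (4 + 5 + 4 + 8 + 8 + 1) / 6 = 30/6 = 5
  mean(Y) = (8 + 4 + 7 + 6 + 2 + 8) / 6 = 35/6 = 5.8333

Step 2 — sample variances and covariances s[i,j] = (1/(n-1)) · Σ_k (x_{k,i} - mean_i) · (x_{k,j} - mean_j), with n-1 = 5:
  s[X,X] = ((-1)·(-1) + (0)·(0) + (-1)·(-1) + (3)·(3) + (3)·(3) + (-4)·(-4)) / 5 = 36/5 = 7.2
  s[X,Y] = ((-1)·(2.1667) + (0)·(-1.8333) + (-1)·(1.1667) + (3)·(0.1667) + (3)·(-3.8333) + (-4)·(2.1667)) / 5 = -23/5 = -4.6
  s[Y,Y] = ((2.1667)·(2.1667) + (-1.8333)·(-1.8333) + (1.1667)·(1.1667) + (0.1667)·(0.1667) + (-3.8333)·(-3.8333) + (2.1667)·(2.1667)) / 5 = 28.8333/5 = 5.7667
  Sample standard deviations s_i = √(s[i,i]):
  s(X) = √(7.2) = 2.6833
  s(Y) = √(5.7667) = 2.4014

Step 3 — r_{ij} = s_{ij} / (s_i · s_j):
  r[X,X] = 1 (diagonal).
  r[X,Y] = -4.6 / (2.6833 · 2.4014) = -4.6 / 6.4436 = -0.7139
  r[Y,Y] = 1 (diagonal).

R is symmetric with unit diagonal. Assembling:

R = [[1, -0.7139],
 [-0.7139, 1]]


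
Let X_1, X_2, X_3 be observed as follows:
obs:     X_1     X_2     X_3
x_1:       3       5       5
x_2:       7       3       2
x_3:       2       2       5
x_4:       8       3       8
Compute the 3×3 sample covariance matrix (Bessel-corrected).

Step 1 — column means:
  mean(X_1) = (3 + 7 + 2 + 8) / 4 = 20/4 = 5
  mean(X_2) = (5 + 3 + 2 + 3) / 4 = 13/4 = 3.25
  mean(X_3) = (5 + 2 + 5 + 8) / 4 = 20/4 = 5

Step 2 — sample covariance S[i,j] = (1/(n-1)) · Σ_k (x_{k,i} - mean_i) · (x_{k,j} - mean_j), with n-1 = 3.
  S[X_1,X_1] = ((-2)·(-2) + (2)·(2) + (-3)·(-3) + (3)·(3)) / 3 = 26/3 = 8.6667
  S[X_1,X_2] = ((-2)·(1.75) + (2)·(-0.25) + (-3)·(-1.25) + (3)·(-0.25)) / 3 = -1/3 = -0.3333
  S[X_1,X_3] = ((-2)·(0) + (2)·(-3) + (-3)·(0) + (3)·(3)) / 3 = 3/3 = 1
  S[X_2,X_2] = ((1.75)·(1.75) + (-0.25)·(-0.25) + (-1.25)·(-1.25) + (-0.25)·(-0.25)) / 3 = 4.75/3 = 1.5833
  S[X_2,X_3] = ((1.75)·(0) + (-0.25)·(-3) + (-1.25)·(0) + (-0.25)·(3)) / 3 = 0/3 = 0
  S[X_3,X_3] = ((0)·(0) + (-3)·(-3) + (0)·(0) + (3)·(3)) / 3 = 18/3 = 6

S is symmetric (S[j,i] = S[i,j]). Assembling:

S = [[8.6667, -0.3333, 1],
 [-0.3333, 1.5833, 0],
 [1, 0, 6]]


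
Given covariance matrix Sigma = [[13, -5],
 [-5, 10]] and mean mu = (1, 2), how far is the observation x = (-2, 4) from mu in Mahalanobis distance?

Step 1 — centre the observation: (x - mu) = (-3, 2).

Step 2 — invert Sigma. det(Sigma) = 13·10 - (-5)² = 105.
  Sigma^{-1} = (1/det) · [[d, -b], [-b, a]] = [[0.0952, 0.0476],
 [0.0476, 0.1238]].

Step 3 — form the quadratic (x - mu)^T · Sigma^{-1} · (x - mu):
  Sigma^{-1} · (x - mu) = (-0.1905, 0.1048).
  (x - mu)^T · [Sigma^{-1} · (x - mu)] = (-3)·(-0.1905) + (2)·(0.1048) = 0.781.

Step 4 — take square root: d = √(0.781) ≈ 0.8837.

d(x, mu) = √(0.781) ≈ 0.8837


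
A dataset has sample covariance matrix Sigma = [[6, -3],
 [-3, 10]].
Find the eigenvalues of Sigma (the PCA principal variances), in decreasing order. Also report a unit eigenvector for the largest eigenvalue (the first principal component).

Step 1 — characteristic polynomial of 2×2 Sigma:
  det(Sigma - λI) = λ² - trace · λ + det = 0.
  trace = 6 + 10 = 16, det = 6·10 - (-3)² = 51.
Step 2 — discriminant:
  Δ = trace² - 4·det = 256 - 204 = 52.
Step 3 — eigenvalues:
  λ = (trace ± √Δ)/2 = (16 ± 7.2111)/2,
  λ_1 = 11.6056,  λ_2 = 4.3944.

Step 4 — unit eigenvector for λ_1: solve (Sigma - λ_1 I)v = 0. First row:
  (6 - 11.6056)·v_x + (-3)·v_y = 0, i.e. (-5.6056)·v_x + (-3)·v_y = 0,
  so v ∝ (b, λ_1 - a) = (-3, 5.6056); multiply by -1 so the first entry is positive: u = (3, -5.6056).
  ||u|| = √((3)² + (-5.6056)²) = √(40.4222) ≈ 6.3578,
  v_1 = u/||u|| ≈ (0.4719, -0.8817) (||v_1|| = 1).

λ_1 = 11.6056,  λ_2 = 4.3944;  v_1 ≈ (0.4719, -0.8817)


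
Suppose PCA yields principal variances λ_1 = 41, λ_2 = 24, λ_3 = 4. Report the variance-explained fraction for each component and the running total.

Step 1 — total variance = trace(Sigma) = Σ λ_i = 41 + 24 + 4 = 69.

Step 2 — fraction explained by component i = λ_i / Σ λ:
  PC1: 41/69 = 0.5942
  PC2: 24/69 = 0.3478
  PC3: 4/69 = 0.058

Step 3 — cumulative fraction after k components = (λ_1 + ... + λ_k) / Σ λ:
  k = 1: 41/69 = 0.5942
  k = 2: (41 + 24)/69 = 65/69 = 0.942
  k = 3: (41 + 24 + 4)/69 = 69/69 = 1

Summary (fraction, with percent):

explained: PC1 0.5942 (59.42%), PC2 0.3478 (34.78%), PC3 0.058 (5.8%);  cumulative: 0.5942, 0.942, 1


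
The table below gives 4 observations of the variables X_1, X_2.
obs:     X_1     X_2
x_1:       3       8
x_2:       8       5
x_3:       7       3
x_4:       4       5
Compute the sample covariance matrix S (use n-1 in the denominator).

Step 1 — column means:
  mean(X_1) = (3 + 8 + 7 + 4) / 4 = 22/4 = 5.5
  mean(X_2) = (8 + 5 + 3 + 5) / 4 = 21/4 = 5.25

Step 2 — sample covariance S[i,j] = (1/(n-1)) · Σ_k (x_{k,i} - mean_i) · (x_{k,j} - mean_j), with n-1 = 3.
  S[X_1,X_1] = ((-2.5)·(-2.5) + (2.5)·(2.5) + (1.5)·(1.5) + (-1.5)·(-1.5)) / 3 = 17/3 = 5.6667
  S[X_1,X_2] = ((-2.5)·(2.75) + (2.5)·(-0.25) + (1.5)·(-2.25) + (-1.5)·(-0.25)) / 3 = -10.5/3 = -3.5
  S[X_2,X_2] = ((2.75)·(2.75) + (-0.25)·(-0.25) + (-2.25)·(-2.25) + (-0.25)·(-0.25)) / 3 = 12.75/3 = 4.25

S is symmetric (S[j,i] = S[i,j]). Assembling:

S = [[5.6667, -3.5],
 [-3.5, 4.25]]


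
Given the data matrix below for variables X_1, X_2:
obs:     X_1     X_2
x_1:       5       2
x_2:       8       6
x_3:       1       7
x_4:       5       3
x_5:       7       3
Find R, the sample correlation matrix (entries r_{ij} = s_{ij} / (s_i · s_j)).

Step 1 — column means:
  mean(X_1) = (5 + 8 + 1 + 5 + 7) / 5 = 26/5 = 5.2
  mean(X_2) = (2 + 6 + 7 + 3 + 3) / 5 = 21/5 = 4.2

Step 2 — sample variances and covariances s[i,j] = (1/(n-1)) · Σ_k (x_{k,i} - mean_i) · (x_{k,j} - mean_j), with n-1 = 4:
  s[X_1,X_1] = ((-0.2)·(-0.2) + (2.8)·(2.8) + (-4.2)·(-4.2) + (-0.2)·(-0.2) + (1.8)·(1.8)) / 4 = 28.8/4 = 7.2
  s[X_1,X_2] = ((-0.2)·(-2.2) + (2.8)·(1.8) + (-4.2)·(2.8) + (-0.2)·(-1.2) + (1.8)·(-1.2)) / 4 = -8.2/4 = -2.05
  s[X_2,X_2] = ((-2.2)·(-2.2) + (1.8)·(1.8) + (2.8)·(2.8) + (-1.2)·(-1.2) + (-1.2)·(-1.2)) / 4 = 18.8/4 = 4.7
  Sample standard deviations s_i = √(s[i,i]):
  s(X_1) = √(7.2) = 2.6833
  s(X_2) = √(4.7) = 2.1679

Step 3 — r_{ij} = s_{ij} / (s_i · s_j):
  r[X_1,X_1] = 1 (diagonal).
  r[X_1,X_2] = -2.05 / (2.6833 · 2.1679) = -2.05 / 5.8172 = -0.3524
  r[X_2,X_2] = 1 (diagonal).

R is symmetric with unit diagonal. Assembling:

R = [[1, -0.3524],
 [-0.3524, 1]]


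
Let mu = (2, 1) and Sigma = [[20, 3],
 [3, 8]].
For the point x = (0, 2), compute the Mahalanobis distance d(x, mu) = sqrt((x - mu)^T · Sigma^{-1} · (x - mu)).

Step 1 — centre the observation: (x - mu) = (-2, 1).

Step 2 — invert Sigma. det(Sigma) = 20·8 - (3)² = 151.
  Sigma^{-1} = (1/det) · [[d, -b], [-b, a]] = [[0.053, -0.0199],
 [-0.0199, 0.1325]].

Step 3 — form the quadratic (x - mu)^T · Sigma^{-1} · (x - mu):
  Sigma^{-1} · (x - mu) = (-0.1258, 0.1722).
  (x - mu)^T · [Sigma^{-1} · (x - mu)] = (-2)·(-0.1258) + (1)·(0.1722) = 0.4238.

Step 4 — take square root: d = √(0.4238) ≈ 0.651.

d(x, mu) = √(0.4238) ≈ 0.651


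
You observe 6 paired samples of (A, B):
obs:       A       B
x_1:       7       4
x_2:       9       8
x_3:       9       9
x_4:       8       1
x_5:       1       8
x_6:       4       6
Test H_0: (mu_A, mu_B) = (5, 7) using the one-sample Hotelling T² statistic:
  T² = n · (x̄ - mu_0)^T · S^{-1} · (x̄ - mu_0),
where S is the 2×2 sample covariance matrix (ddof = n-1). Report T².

Step 1 — sample mean vector:
  mean(A) = (7 + 9 + 9 + 8 + 1 + 4) / 6 = 38/6 = 6.3333
  mean(B) = (4 + 8 + 9 + 1 + 8 + 6) / 6 = 36/6 = 6
  x̄ = (6.3333, 6),  deviation x̄ - mu_0 = (6.3333, 6) - (5, 7) = (1.3333, -1).

Step 2 — sample covariance matrix, S[i,j] = (1/(n-1)) · Σ_k (x_{k,i} - mean_i) · (x_{k,j} - mean_j), divisor n-1 = 5:
  S[A,A] = ((0.6667)·(0.6667) + (2.6667)·(2.6667) + (2.6667)·(2.6667) + (1.6667)·(1.6667) + (-5.3333)·(-5.3333) + (-2.3333)·(-2.3333)) / 5 = 51.3333/5 = 10.2667
  S[A,B] = ((0.6667)·(-2) + (2.6667)·(2) + (2.6667)·(3) + (1.6667)·(-5) + (-5.3333)·(2) + (-2.3333)·(0)) / 5 = -7/5 = -1.4
  S[B,B] = ((-2)·(-2) + (2)·(2) + (3)·(3) + (-5)·(-5) + (2)·(2) + (0)·(0)) / 5 = 46/5 = 9.2
  S = [[10.2667, -1.4],
 [-1.4, 9.2]].

Step 3 — invert S. det(S) = 10.2667·9.2 - (-1.4)² = 92.4933.
  S^{-1} = (1/det) · [[d, -b], [-b, a]] = [[0.0995, 0.0151],
 [0.0151, 0.111]].

Step 4 — quadratic form (x̄ - mu_0)^T · S^{-1} · (x̄ - mu_0):
  S^{-1} · (x̄ - mu_0) = (0.1175, -0.0908),
  (x̄ - mu_0)^T · [...] = (1.3333)·(0.1175) + (-1)·(-0.0908) = 0.2475.

Step 5 — scale by n: T² = 6 · 0.2475 = 1.4848.

T² ≈ 1.4848


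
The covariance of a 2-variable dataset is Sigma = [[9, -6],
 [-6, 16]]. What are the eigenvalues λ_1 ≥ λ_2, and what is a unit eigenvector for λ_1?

Step 1 — characteristic polynomial of 2×2 Sigma:
  det(Sigma - λI) = λ² - trace · λ + det = 0.
  trace = 9 + 16 = 25, det = 9·16 - (-6)² = 108.
Step 2 — discriminant:
  Δ = trace² - 4·det = 625 - 432 = 193.
Step 3 — eigenvalues:
  λ = (trace ± √Δ)/2 = (25 ± 13.8924)/2,
  λ_1 = 19.4462,  λ_2 = 5.5538.

Step 4 — unit eigenvector for λ_1: solve (Sigma - λ_1 I)v = 0. First row:
  (9 - 19.4462)·v_x + (-6)·v_y = 0, i.e. (-10.4462)·v_x + (-6)·v_y = 0,
  so v ∝ (b, λ_1 - a) = (-6, 10.4462); multiply by -1 so the first entry is positive: u = (6, -10.4462).
  ||u|| = √((6)² + (-10.4462)²) = √(145.1236) ≈ 12.0467,
  v_1 = u/||u|| ≈ (0.4981, -0.8671) (||v_1|| = 1).

λ_1 = 19.4462,  λ_2 = 5.5538;  v_1 ≈ (0.4981, -0.8671)


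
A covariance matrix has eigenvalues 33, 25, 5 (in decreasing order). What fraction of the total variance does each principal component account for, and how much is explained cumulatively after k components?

Step 1 — total variance = trace(Sigma) = Σ λ_i = 33 + 25 + 5 = 63.

Step 2 — fraction explained by component i = λ_i / Σ λ:
  PC1: 33/63 = 0.5238
  PC2: 25/63 = 0.3968
  PC3: 5/63 = 0.0794

Step 3 — cumulative fraction after k components = (λ_1 + ... + λ_k) / Σ λ:
  k = 1: 33/63 = 0.5238
  k = 2: (33 + 25)/63 = 58/63 = 0.9206
  k = 3: (33 + 25 + 5)/63 = 63/63 = 1

Summary (fraction, with percent):

explained: PC1 0.5238 (52.38%), PC2 0.3968 (39.68%), PC3 0.0794 (7.94%);  cumulative: 0.5238, 0.9206, 1


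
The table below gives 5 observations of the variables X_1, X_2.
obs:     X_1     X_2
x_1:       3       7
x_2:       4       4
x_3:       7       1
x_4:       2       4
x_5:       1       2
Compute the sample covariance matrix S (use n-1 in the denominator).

Step 1 — column means:
  mean(X_1) = (3 + 4 + 7 + 2 + 1) / 5 = 17/5 = 3.4
  mean(X_2) = (7 + 4 + 1 + 4 + 2) / 5 = 18/5 = 3.6

Step 2 — sample covariance S[i,j] = (1/(n-1)) · Σ_k (x_{k,i} - mean_i) · (x_{k,j} - mean_j), with n-1 = 4.
  S[X_1,X_1] = ((-0.4)·(-0.4) + (0.6)·(0.6) + (3.6)·(3.6) + (-1.4)·(-1.4) + (-2.4)·(-2.4)) / 4 = 21.2/4 = 5.3
  S[X_1,X_2] = ((-0.4)·(3.4) + (0.6)·(0.4) + (3.6)·(-2.6) + (-1.4)·(0.4) + (-2.4)·(-1.6)) / 4 = -7.2/4 = -1.8
  S[X_2,X_2] = ((3.4)·(3.4) + (0.4)·(0.4) + (-2.6)·(-2.6) + (0.4)·(0.4) + (-1.6)·(-1.6)) / 4 = 21.2/4 = 5.3

S is symmetric (S[j,i] = S[i,j]). Assembling:

S = [[5.3, -1.8],
 [-1.8, 5.3]]


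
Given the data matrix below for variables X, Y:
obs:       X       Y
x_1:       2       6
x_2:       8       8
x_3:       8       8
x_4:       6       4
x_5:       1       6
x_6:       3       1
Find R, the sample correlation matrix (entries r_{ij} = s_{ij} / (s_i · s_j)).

Step 1 — column means:
  mean(X) = (2 + 8 + 8 + 6 + 1 + 3) / 6 = 28/6 = 4.6667
  mean(Y) = (6 + 8 + 8 + 4 + 6 + 1) / 6 = 33/6 = 5.5

Step 2 — sample variances and covariances s[i,j] = (1/(n-1)) · Σ_k (x_{k,i} - mean_i) · (x_{k,j} - mean_j), with n-1 = 5:
  s[X,X] = ((-2.6667)·(-2.6667) + (3.3333)·(3.3333) + (3.3333)·(3.3333) + (1.3333)·(1.3333) + (-3.6667)·(-3.6667) + (-1.6667)·(-1.6667)) / 5 = 47.3333/5 = 9.4667
  s[X,Y] = ((-2.6667)·(0.5) + (3.3333)·(2.5) + (3.3333)·(2.5) + (1.3333)·(-1.5) + (-3.6667)·(0.5) + (-1.6667)·(-4.5)) / 5 = 19/5 = 3.8
  s[Y,Y] = ((0.5)·(0.5) + (2.5)·(2.5) + (2.5)·(2.5) + (-1.5)·(-1.5) + (0.5)·(0.5) + (-4.5)·(-4.5)) / 5 = 35.5/5 = 7.1
  Sample standard deviations s_i = √(s[i,i]):
  s(X) = √(9.4667) = 3.0768
  s(Y) = √(7.1) = 2.6646

Step 3 — r_{ij} = s_{ij} / (s_i · s_j):
  r[X,X] = 1 (diagonal).
  r[X,Y] = 3.8 / (3.0768 · 2.6646) = 3.8 / 8.1984 = 0.4635
  r[Y,Y] = 1 (diagonal).

R is symmetric with unit diagonal. Assembling:

R = [[1, 0.4635],
 [0.4635, 1]]


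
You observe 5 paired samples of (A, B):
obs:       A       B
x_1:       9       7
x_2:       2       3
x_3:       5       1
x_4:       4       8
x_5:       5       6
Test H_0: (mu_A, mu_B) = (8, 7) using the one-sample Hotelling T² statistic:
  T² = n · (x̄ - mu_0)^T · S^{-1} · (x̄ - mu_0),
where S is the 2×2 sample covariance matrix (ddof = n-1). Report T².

Step 1 — sample mean vector:
  mean(A) = (9 + 2 + 5 + 4 + 5) / 5 = 25/5 = 5
  mean(B) = (7 + 3 + 1 + 8 + 6) / 5 = 25/5 = 5
  x̄ = (5, 5),  deviation x̄ - mu_0 = (5, 5) - (8, 7) = (-3, -2).

Step 2 — sample covariance matrix, S[i,j] = (1/(n-1)) · Σ_k (x_{k,i} - mean_i) · (x_{k,j} - mean_j), divisor n-1 = 4:
  S[A,A] = ((4)·(4) + (-3)·(-3) + (0)·(0) + (-1)·(-1) + (0)·(0)) / 4 = 26/4 = 6.5
  S[A,B] = ((4)·(2) + (-3)·(-2) + (0)·(-4) + (-1)·(3) + (0)·(1)) / 4 = 11/4 = 2.75
  S[B,B] = ((2)·(2) + (-2)·(-2) + (-4)·(-4) + (3)·(3) + (1)·(1)) / 4 = 34/4 = 8.5
  S = [[6.5, 2.75],
 [2.75, 8.5]].

Step 3 — invert S. det(S) = 6.5·8.5 - (2.75)² = 47.6875.
  S^{-1} = (1/det) · [[d, -b], [-b, a]] = [[0.1782, -0.0577],
 [-0.0577, 0.1363]].

Step 4 — quadratic form (x̄ - mu_0)^T · S^{-1} · (x̄ - mu_0):
  S^{-1} · (x̄ - mu_0) = (-0.4194, -0.0996),
  (x̄ - mu_0)^T · [...] = (-3)·(-0.4194) + (-2)·(-0.0996) = 1.4574.

Step 5 — scale by n: T² = 5 · 1.4574 = 7.287.

T² ≈ 7.287


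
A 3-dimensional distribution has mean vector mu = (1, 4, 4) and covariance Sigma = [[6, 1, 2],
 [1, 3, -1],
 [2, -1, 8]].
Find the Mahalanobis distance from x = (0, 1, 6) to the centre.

Step 1 — centre the observation: (x - mu) = (-1, -3, 2).

Step 2 — invert Sigma (cofactor / det for 3×3, or solve directly):
  Sigma^{-1} = [[0.2018, -0.0877, -0.0614],
 [-0.0877, 0.386, 0.0702],
 [-0.0614, 0.0702, 0.1491]].

Step 3 — form the quadratic (x - mu)^T · Sigma^{-1} · (x - mu):
  Sigma^{-1} · (x - mu) = (-0.0614, -0.9298, 0.1491).
  (x - mu)^T · [Sigma^{-1} · (x - mu)] = (-1)·(-0.0614) + (-3)·(-0.9298) + (2)·(0.1491) = 3.1491.

Step 4 — take square root: d = √(3.1491) ≈ 1.7746.

d(x, mu) = √(3.1491) ≈ 1.7746


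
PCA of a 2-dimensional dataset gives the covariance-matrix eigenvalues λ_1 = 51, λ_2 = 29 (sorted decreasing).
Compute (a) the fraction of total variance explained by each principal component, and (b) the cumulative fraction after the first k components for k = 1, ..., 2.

Step 1 — total variance = trace(Sigma) = Σ λ_i = 51 + 29 = 80.

Step 2 — fraction explained by component i = λ_i / Σ λ:
  PC1: 51/80 = 0.6375
  PC2: 29/80 = 0.3625

Step 3 — cumulative fraction after k components = (λ_1 + ... + λ_k) / Σ λ:
  k = 1: 51/80 = 0.6375
  k = 2: (51 + 29)/80 = 80/80 = 1

Summary (fraction, with percent):

explained: PC1 0.6375 (63.75%), PC2 0.3625 (36.25%);  cumulative: 0.6375, 1


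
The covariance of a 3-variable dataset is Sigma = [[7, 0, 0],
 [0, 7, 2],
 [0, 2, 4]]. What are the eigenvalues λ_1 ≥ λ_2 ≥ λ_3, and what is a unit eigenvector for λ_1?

Step 1 — characteristic polynomial p(λ) = det(λI - Sigma) = λ³ - tr·λ² + c_1·λ - det, where tr = trace, c_1 = sum of the principal 2×2 minors, det = det(Sigma):
  tr = 7 + 7 + 4 = 18,
  c_1 = (7·7 - (0)²) + (7·4 - (0)²) + (7·4 - (2)²) = 49 + 28 + 24 = 101,
  det = 7·(7·4 - (2)²) - (0)·((0)·4 - (2)·(0)) + (0)·((0)·(2) - 7·(0)) = 7·(24) - (0)·(0) + (0)·(0) = 168.
  So p(λ) = λ³ - 18λ² + 101λ - 168.
Step 2 — look for an integer root (rational root theorem: any rational root is an integer divisor of 168). Testing λ = 3:
  p(3) = 27 - 162 + 303 - 168 = 0  ✓
  Dividing out (λ - 3): p(λ) = (λ - 3)(λ² - 15λ + 56).
Step 3 — remaining eigenvalues from the quadratic λ² - 15λ + 56 = 0:
  Δ = 15² - 4·56 = 225 - 224 = 1,  λ = (15 ± √1)/2 = (15 ± 1)/2 = 8 or 7.
  Sorted: λ_1 = 8,  λ_2 = 7,  λ_3 = 3  (check: sum = 18 = tr ✓).

Step 4 — unit eigenvector for λ_1 = 8: v spans the null space of (Sigma - λ_1 I), whose rows are
  r_1 = (-1, 0, 0),  r_2 = (0, -1, 2),  r_3 = (0, 2, -4).
  v is orthogonal to every row, so take v ∝ r_1 × r_2 = ((0)·(2) - (0)·(-1), (0)·(0) - (-1)·(2), (-1)·(-1) - (0)·(0)) = (0, 2, 1).
  Let u = (0, 2, 1).
  ||u|| = √((0)² + (2)² + (1)²) = √(5) ≈ 2.2361,  v_1 = u/||u|| ≈ (0, 0.8944, 0.4472) (||v_1|| = 1).

λ_1 = 8,  λ_2 = 7,  λ_3 = 3;  v_1 ≈ (0, 0.8944, 0.4472)


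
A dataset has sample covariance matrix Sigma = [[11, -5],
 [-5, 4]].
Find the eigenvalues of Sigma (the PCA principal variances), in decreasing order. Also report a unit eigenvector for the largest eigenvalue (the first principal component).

Step 1 — characteristic polynomial of 2×2 Sigma:
  det(Sigma - λI) = λ² - trace · λ + det = 0.
  trace = 11 + 4 = 15, det = 11·4 - (-5)² = 19.
Step 2 — discriminant:
  Δ = trace² - 4·det = 225 - 76 = 149.
Step 3 — eigenvalues:
  λ = (trace ± √Δ)/2 = (15 ± 12.2066)/2,
  λ_1 = 13.6033,  λ_2 = 1.3967.

Step 4 — unit eigenvector for λ_1: solve (Sigma - λ_1 I)v = 0. First row:
  (11 - 13.6033)·v_x + (-5)·v_y = 0, i.e. (-2.6033)·v_x + (-5)·v_y = 0,
  so v ∝ (b, λ_1 - a) = (-5, 2.6033); multiply by -1 so the first entry is positive: u = (5, -2.6033).
  ||u|| = √((5)² + (-2.6033)²) = √(31.7771) ≈ 5.6371,
  v_1 = u/||u|| ≈ (0.887, -0.4618) (||v_1|| = 1).

λ_1 = 13.6033,  λ_2 = 1.3967;  v_1 ≈ (0.887, -0.4618)


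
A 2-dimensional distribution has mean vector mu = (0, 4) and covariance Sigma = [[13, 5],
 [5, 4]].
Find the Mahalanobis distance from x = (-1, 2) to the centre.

Step 1 — centre the observation: (x - mu) = (-1, -2).

Step 2 — invert Sigma. det(Sigma) = 13·4 - (5)² = 27.
  Sigma^{-1} = (1/det) · [[d, -b], [-b, a]] = [[0.1481, -0.1852],
 [-0.1852, 0.4815]].

Step 3 — form the quadratic (x - mu)^T · Sigma^{-1} · (x - mu):
  Sigma^{-1} · (x - mu) = (0.2222, -0.7778).
  (x - mu)^T · [Sigma^{-1} · (x - mu)] = (-1)·(0.2222) + (-2)·(-0.7778) = 1.3333.

Step 4 — take square root: d = √(1.3333) ≈ 1.1547.

d(x, mu) = √(1.3333) ≈ 1.1547
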